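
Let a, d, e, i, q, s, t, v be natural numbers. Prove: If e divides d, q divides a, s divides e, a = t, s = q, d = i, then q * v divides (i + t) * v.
Since s = q and s divides e, q divides e. From d = i and e divides d, e divides i. From q divides e, q divides i. a = t and q divides a, thus q divides t. q divides i, so q divides i + t. Then q * v divides (i + t) * v.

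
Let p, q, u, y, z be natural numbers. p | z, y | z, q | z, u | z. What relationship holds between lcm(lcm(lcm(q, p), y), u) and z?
lcm(lcm(lcm(q, p), y), u) | z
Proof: q | z and p | z, so lcm(q, p) | z. Since y | z, lcm(lcm(q, p), y) | z. Since u | z, lcm(lcm(lcm(q, p), y), u) | z.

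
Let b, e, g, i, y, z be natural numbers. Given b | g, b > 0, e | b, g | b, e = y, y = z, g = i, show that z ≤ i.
b | g and g | b, thus b = g. g = i, so b = i. Since e = y and e | b, y | b. Since b > 0, y ≤ b. Since y = z, z ≤ b. Since b = i, z ≤ i.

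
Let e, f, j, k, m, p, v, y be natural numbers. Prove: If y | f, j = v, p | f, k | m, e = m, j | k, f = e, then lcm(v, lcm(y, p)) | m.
Because j | k and k | m, j | m. Since j = v, v | m. f = e and e = m, therefore f = m. Because y | f and p | f, lcm(y, p) | f. Since f = m, lcm(y, p) | m. v | m, so lcm(v, lcm(y, p)) | m.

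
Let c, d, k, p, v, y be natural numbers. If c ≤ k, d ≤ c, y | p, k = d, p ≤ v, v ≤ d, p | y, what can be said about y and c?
y ≤ c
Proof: Because k = d and c ≤ k, c ≤ d. Since d ≤ c, d = c. p | y and y | p, thus p = y. p ≤ v and v ≤ d, thus p ≤ d. p = y, so y ≤ d. Since d = c, y ≤ c.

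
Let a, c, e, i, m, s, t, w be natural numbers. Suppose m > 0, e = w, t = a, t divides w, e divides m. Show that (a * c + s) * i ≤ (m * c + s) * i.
Since e = w and e divides m, w divides m. t divides w, so t divides m. m > 0, so t ≤ m. t = a, so a ≤ m. By multiplying by a non-negative, a * c ≤ m * c. Then a * c + s ≤ m * c + s. By multiplying by a non-negative, (a * c + s) * i ≤ (m * c + s) * i.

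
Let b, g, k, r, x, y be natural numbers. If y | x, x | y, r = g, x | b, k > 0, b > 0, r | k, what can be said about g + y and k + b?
g + y ≤ k + b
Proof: r = g and r | k, therefore g | k. k > 0, so g ≤ k. x | y and y | x, therefore x = y. x | b and b > 0, hence x ≤ b. Because x = y, y ≤ b. Because g ≤ k, g + y ≤ k + b.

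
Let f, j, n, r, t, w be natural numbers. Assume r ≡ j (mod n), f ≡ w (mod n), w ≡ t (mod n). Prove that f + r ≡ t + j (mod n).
f ≡ w (mod n) and w ≡ t (mod n), so f ≡ t (mod n). r ≡ j (mod n), so f + r ≡ t + j (mod n).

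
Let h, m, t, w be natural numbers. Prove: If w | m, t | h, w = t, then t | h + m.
w = t and w | m, thus t | m. Since t | h, t | h + m.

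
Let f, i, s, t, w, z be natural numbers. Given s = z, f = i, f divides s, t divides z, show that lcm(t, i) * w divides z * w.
s = z and f divides s, thus f divides z. Because f = i, i divides z. t divides z, so lcm(t, i) divides z. Then lcm(t, i) * w divides z * w.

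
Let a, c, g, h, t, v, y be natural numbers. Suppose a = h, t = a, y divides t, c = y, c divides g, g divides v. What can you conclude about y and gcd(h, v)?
y divides gcd(h, v)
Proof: Since t = a and y divides t, y divides a. From a = h, y divides h. c divides g and g divides v, thus c divides v. Since c = y, y divides v. Since y divides h, y divides gcd(h, v).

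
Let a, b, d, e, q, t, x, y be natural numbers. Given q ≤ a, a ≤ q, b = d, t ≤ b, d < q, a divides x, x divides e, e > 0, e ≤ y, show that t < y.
q ≤ a and a ≤ q, thus q = a. b = d and t ≤ b, hence t ≤ d. Since d < q, t < q. Since q = a, t < a. From a divides x and x divides e, a divides e. From e > 0, a ≤ e. t < a, so t < e. Since e ≤ y, t < y.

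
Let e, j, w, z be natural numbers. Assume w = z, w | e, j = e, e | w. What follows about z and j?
z = j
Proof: From e | w and w | e, e = w. Since j = e, j = w. From w = z, j = z. Then z = j.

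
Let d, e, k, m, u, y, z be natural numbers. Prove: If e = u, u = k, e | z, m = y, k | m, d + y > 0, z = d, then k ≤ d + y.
z = d and e | z, therefore e | d. e = u, so u | d. Since u = k, k | d. m = y and k | m, therefore k | y. Since k | d, k | d + y. Since d + y > 0, k ≤ d + y.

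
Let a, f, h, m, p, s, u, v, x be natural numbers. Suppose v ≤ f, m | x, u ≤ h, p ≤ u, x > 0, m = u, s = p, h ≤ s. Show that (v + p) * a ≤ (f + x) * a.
u ≤ h and h ≤ s, so u ≤ s. s = p, so u ≤ p. Since p ≤ u, u = p. m = u and m | x, therefore u | x. Since x > 0, u ≤ x. u = p, so p ≤ x. v ≤ f, so v + p ≤ f + x. Then (v + p) * a ≤ (f + x) * a.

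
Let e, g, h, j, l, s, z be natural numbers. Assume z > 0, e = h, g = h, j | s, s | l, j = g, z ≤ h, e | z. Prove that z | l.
Since e = h and e | z, h | z. Because z > 0, h ≤ z. From z ≤ h, h = z. Because j = g and g = h, j = h. Since j | s, h | s. s | l, so h | l. Since h = z, z | l.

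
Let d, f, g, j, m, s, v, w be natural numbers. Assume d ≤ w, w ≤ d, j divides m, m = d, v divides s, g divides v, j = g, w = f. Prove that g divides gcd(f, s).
From d ≤ w and w ≤ d, d = w. m = d, so m = w. From w = f, m = f. Because j = g and j divides m, g divides m. m = f, so g divides f. Since g divides v and v divides s, g divides s. g divides f, so g divides gcd(f, s).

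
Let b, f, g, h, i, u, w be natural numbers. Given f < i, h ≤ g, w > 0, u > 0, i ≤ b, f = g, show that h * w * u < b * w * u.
f = g and f < i, hence g < i. Since h ≤ g, h < i. i ≤ b, so h < b. w > 0, so h * w < b * w. Since u > 0, h * w * u < b * w * u.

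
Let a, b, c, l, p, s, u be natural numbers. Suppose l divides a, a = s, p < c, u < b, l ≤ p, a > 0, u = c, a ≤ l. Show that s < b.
From l divides a and a > 0, l ≤ a. a ≤ l, so l = a. Since a = s, l = s. From l ≤ p and p < c, l < c. From u = c and u < b, c < b. Since l < c, l < b. From l = s, s < b.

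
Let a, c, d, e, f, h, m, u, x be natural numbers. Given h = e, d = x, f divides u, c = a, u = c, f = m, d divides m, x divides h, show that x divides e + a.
h = e and x divides h, so x divides e. u = c and f divides u, so f divides c. Since f = m, m divides c. Since d divides m, d divides c. Since c = a, d divides a. Because d = x, x divides a. Since x divides e, x divides e + a.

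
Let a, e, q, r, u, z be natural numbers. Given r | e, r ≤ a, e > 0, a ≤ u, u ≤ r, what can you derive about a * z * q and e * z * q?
a * z * q ≤ e * z * q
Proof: a ≤ u and u ≤ r, therefore a ≤ r. r ≤ a, so r = a. r | e and e > 0, therefore r ≤ e. Since r = a, a ≤ e. Then a * z ≤ e * z. Then a * z * q ≤ e * z * q.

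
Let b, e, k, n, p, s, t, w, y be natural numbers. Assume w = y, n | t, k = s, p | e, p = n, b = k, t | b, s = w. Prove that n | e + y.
p = n and p | e, therefore n | e. Since s = w and w = y, s = y. b = k and t | b, thus t | k. n | t, so n | k. k = s, so n | s. s = y, so n | y. Because n | e, n | e + y.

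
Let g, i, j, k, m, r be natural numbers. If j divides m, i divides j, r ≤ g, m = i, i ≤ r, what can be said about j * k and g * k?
j * k ≤ g * k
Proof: Since m = i and j divides m, j divides i. Since i divides j, i = j. i ≤ r and r ≤ g, hence i ≤ g. Since i = j, j ≤ g. By multiplying by a non-negative, j * k ≤ g * k.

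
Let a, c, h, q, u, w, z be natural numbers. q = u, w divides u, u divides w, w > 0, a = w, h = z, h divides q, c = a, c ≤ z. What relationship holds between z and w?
z = w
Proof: u divides w and w divides u, hence u = w. Since q = u, q = w. h = z and h divides q, hence z divides q. q = w, so z divides w. Since w > 0, z ≤ w. From c = a and c ≤ z, a ≤ z. Since a = w, w ≤ z. z ≤ w, so z = w.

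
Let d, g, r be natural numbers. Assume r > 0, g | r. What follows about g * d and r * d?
g * d ≤ r * d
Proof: g | r and r > 0, hence g ≤ r. Then g * d ≤ r * d.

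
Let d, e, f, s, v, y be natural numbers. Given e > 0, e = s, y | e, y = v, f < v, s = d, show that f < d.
e = s and s = d, hence e = d. y = v and y | e, thus v | e. Since e > 0, v ≤ e. Because e = d, v ≤ d. From f < v, f < d.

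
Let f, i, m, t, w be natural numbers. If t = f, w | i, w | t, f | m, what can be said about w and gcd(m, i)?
w | gcd(m, i)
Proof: t = f and w | t, thus w | f. Since f | m, w | m. Since w | i, w | gcd(m, i).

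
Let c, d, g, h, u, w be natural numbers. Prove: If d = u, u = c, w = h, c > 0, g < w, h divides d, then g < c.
w = h and g < w, thus g < h. Since d = u and u = c, d = c. Since h divides d, h divides c. Since c > 0, h ≤ c. Since g < h, g < c.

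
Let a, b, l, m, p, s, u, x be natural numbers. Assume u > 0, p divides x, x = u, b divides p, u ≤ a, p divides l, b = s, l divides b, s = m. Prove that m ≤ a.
Because p divides l and l divides b, p divides b. Since b divides p, p = b. From b = s and s = m, b = m. Since p = b, p = m. Because x = u and p divides x, p divides u. Since p = m, m divides u. u > 0, so m ≤ u. Since u ≤ a, m ≤ a.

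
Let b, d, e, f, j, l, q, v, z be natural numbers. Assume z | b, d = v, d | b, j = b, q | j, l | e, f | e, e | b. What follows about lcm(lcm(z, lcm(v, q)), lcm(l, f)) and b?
lcm(lcm(z, lcm(v, q)), lcm(l, f)) | b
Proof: From d = v and d | b, v | b. j = b and q | j, thus q | b. Since v | b, lcm(v, q) | b. Since z | b, lcm(z, lcm(v, q)) | b. Because l | e and f | e, lcm(l, f) | e. Since e | b, lcm(l, f) | b. lcm(z, lcm(v, q)) | b, so lcm(lcm(z, lcm(v, q)), lcm(l, f)) | b.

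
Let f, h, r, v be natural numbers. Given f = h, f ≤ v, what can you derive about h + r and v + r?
h + r ≤ v + r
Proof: f = h and f ≤ v, thus h ≤ v. Then h + r ≤ v + r.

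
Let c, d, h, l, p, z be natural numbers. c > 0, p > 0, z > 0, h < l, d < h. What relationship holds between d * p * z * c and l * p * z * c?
d * p * z * c < l * p * z * c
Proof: d < h and h < l, thus d < l. p > 0, so d * p < l * p. Since z > 0, d * p * z < l * p * z. Since c > 0, d * p * z * c < l * p * z * c.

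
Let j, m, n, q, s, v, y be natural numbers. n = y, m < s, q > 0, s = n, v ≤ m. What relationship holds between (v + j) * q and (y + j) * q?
(v + j) * q < (y + j) * q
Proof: From s = n and n = y, s = y. From m < s, m < y. v ≤ m, so v < y. Then v + j < y + j. q > 0, so (v + j) * q < (y + j) * q.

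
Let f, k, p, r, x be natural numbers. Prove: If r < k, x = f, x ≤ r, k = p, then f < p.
From x ≤ r and r < k, x < k. x = f, so f < k. k = p, so f < p.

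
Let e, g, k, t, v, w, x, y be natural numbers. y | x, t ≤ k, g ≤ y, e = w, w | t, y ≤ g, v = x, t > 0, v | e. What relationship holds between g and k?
g ≤ k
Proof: Since y ≤ g and g ≤ y, y = g. e = w and v | e, thus v | w. w | t, so v | t. Because v = x, x | t. Because y | x, y | t. y = g, so g | t. t > 0, so g ≤ t. t ≤ k, so g ≤ k.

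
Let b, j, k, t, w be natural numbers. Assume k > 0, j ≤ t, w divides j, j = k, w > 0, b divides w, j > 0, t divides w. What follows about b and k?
b ≤ k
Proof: w divides j and j > 0, so w ≤ j. From t divides w and w > 0, t ≤ w. Since j ≤ t, j ≤ w. Since w ≤ j, w = j. Because j = k, w = k. From b divides w, b divides k. k > 0, so b ≤ k.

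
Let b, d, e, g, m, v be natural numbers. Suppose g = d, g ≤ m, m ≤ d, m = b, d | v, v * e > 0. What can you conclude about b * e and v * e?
b * e ≤ v * e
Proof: Since g = d and g ≤ m, d ≤ m. m ≤ d, so d = m. Since m = b, d = b. d | v, so b | v. Then b * e | v * e. v * e > 0, so b * e ≤ v * e.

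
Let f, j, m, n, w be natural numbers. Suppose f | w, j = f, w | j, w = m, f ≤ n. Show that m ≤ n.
j = f and w | j, hence w | f. f | w, so f = w. Since w = m, f = m. Since f ≤ n, m ≤ n.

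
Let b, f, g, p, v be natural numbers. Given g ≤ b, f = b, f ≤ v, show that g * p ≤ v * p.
f = b and f ≤ v, so b ≤ v. g ≤ b, so g ≤ v. By multiplying by a non-negative, g * p ≤ v * p.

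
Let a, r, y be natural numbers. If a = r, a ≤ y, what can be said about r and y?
r ≤ y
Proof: a = r and a ≤ y. By substitution, r ≤ y.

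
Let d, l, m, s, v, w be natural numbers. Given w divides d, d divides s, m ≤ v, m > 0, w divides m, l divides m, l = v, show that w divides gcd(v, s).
Since l = v and l divides m, v divides m. From m > 0, v ≤ m. Since m ≤ v, m = v. Since w divides m, w divides v. From w divides d and d divides s, w divides s. From w divides v, w divides gcd(v, s).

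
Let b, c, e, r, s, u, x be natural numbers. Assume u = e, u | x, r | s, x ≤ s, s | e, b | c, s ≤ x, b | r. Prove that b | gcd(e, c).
Because x ≤ s and s ≤ x, x = s. Because u = e and u | x, e | x. Since x = s, e | s. From s | e, s = e. Since b | r and r | s, b | s. Since s = e, b | e. b | c, so b | gcd(e, c).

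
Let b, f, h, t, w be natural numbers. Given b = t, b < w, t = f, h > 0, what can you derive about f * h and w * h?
f * h < w * h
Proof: Since b = t and t = f, b = f. Because b < w, f < w. Because h > 0, f * h < w * h.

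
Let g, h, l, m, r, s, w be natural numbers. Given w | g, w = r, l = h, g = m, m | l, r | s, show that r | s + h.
Because w = r and w | g, r | g. g = m, so r | m. l = h and m | l, therefore m | h. r | m, so r | h. Since r | s, r | s + h.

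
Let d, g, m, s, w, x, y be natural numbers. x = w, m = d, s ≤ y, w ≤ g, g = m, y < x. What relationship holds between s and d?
s < d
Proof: From s ≤ y and y < x, s < x. Because x = w, s < w. g = m and m = d, so g = d. w ≤ g, so w ≤ d. s < w, so s < d.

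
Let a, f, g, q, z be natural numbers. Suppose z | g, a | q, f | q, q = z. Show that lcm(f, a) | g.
f | q and a | q, therefore lcm(f, a) | q. q = z, so lcm(f, a) | z. z | g, so lcm(f, a) | g.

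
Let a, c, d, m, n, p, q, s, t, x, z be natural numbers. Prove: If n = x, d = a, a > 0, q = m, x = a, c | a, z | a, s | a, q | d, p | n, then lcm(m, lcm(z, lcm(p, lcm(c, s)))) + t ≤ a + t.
From d = a and q | d, q | a. q = m, so m | a. n = x and x = a, therefore n = a. p | n, so p | a. c | a and s | a, therefore lcm(c, s) | a. Since p | a, lcm(p, lcm(c, s)) | a. Because z | a, lcm(z, lcm(p, lcm(c, s))) | a. Since m | a, lcm(m, lcm(z, lcm(p, lcm(c, s)))) | a. Since a > 0, lcm(m, lcm(z, lcm(p, lcm(c, s)))) ≤ a. Then lcm(m, lcm(z, lcm(p, lcm(c, s)))) + t ≤ a + t.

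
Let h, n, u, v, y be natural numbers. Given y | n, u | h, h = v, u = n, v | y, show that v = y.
Because u = n and u | h, n | h. h = v, so n | v. Since y | n, y | v. v | y, so v = y.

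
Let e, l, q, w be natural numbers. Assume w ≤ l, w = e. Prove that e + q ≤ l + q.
w = e and w ≤ l, thus e ≤ l. Then e + q ≤ l + q.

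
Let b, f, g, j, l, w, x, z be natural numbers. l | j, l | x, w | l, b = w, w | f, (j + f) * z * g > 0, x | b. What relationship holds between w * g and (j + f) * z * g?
w * g ≤ (j + f) * z * g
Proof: From b = w and x | b, x | w. Since l | x, l | w. w | l, so l = w. Since l | j, w | j. w | f, so w | j + f. Then w | (j + f) * z. Then w * g | (j + f) * z * g. Because (j + f) * z * g > 0, w * g ≤ (j + f) * z * g.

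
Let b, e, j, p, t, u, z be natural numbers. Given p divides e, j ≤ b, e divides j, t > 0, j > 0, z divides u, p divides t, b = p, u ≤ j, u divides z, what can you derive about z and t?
z ≤ t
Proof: From u divides z and z divides u, u = z. u ≤ j, so z ≤ j. p divides e and e divides j, thus p divides j. Since j > 0, p ≤ j. b = p and j ≤ b, so j ≤ p. p ≤ j, so p = j. p divides t, so j divides t. Since t > 0, j ≤ t. Because z ≤ j, z ≤ t.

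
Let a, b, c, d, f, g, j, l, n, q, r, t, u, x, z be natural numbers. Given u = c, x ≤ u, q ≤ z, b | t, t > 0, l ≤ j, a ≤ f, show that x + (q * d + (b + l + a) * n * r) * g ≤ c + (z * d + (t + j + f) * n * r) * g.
u = c and x ≤ u, thus x ≤ c. q ≤ z, hence q * d ≤ z * d. b | t and t > 0, so b ≤ t. l ≤ j and a ≤ f, so l + a ≤ j + f. Since b ≤ t, b + l + a ≤ t + j + f. Then (b + l + a) * n ≤ (t + j + f) * n. Then (b + l + a) * n * r ≤ (t + j + f) * n * r. Since q * d ≤ z * d, q * d + (b + l + a) * n * r ≤ z * d + (t + j + f) * n * r. Then (q * d + (b + l + a) * n * r) * g ≤ (z * d + (t + j + f) * n * r) * g. Since x ≤ c, x + (q * d + (b + l + a) * n * r) * g ≤ c + (z * d + (t + j + f) * n * r) * g.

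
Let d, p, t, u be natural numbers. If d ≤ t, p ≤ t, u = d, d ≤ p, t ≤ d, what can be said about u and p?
u = p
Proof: Because t ≤ d and d ≤ t, t = d. Since p ≤ t, p ≤ d. From d ≤ p, d = p. Since u = d, u = p.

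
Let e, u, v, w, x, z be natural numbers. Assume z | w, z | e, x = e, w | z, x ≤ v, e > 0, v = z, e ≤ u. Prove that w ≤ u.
x = e and x ≤ v, hence e ≤ v. Because v = z, e ≤ z. Since z | e and e > 0, z ≤ e. e ≤ z, so e = z. From z | w and w | z, z = w. Since e = z, e = w. Since e ≤ u, w ≤ u.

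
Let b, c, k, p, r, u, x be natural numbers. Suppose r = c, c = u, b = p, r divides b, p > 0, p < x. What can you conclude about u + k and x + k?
u + k < x + k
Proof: r = c and c = u, thus r = u. Since b = p and r divides b, r divides p. Since r = u, u divides p. p > 0, so u ≤ p. Since p < x, u < x. Then u + k < x + k.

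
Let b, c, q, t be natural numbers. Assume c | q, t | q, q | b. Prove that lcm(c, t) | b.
From c | q and t | q, lcm(c, t) | q. From q | b, lcm(c, t) | b.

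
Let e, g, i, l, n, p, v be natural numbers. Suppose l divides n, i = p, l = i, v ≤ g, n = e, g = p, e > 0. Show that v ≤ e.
Since g = p and v ≤ g, v ≤ p. From l = i and l divides n, i divides n. Since n = e, i divides e. Since e > 0, i ≤ e. Since i = p, p ≤ e. v ≤ p, so v ≤ e.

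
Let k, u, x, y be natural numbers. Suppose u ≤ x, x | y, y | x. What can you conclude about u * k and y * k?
u * k ≤ y * k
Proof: From x | y and y | x, x = y. u ≤ x, so u ≤ y. Then u * k ≤ y * k.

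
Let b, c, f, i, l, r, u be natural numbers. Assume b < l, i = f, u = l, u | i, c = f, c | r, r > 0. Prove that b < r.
u = l and u | i, thus l | i. Since i = f, l | f. From c = f and c | r, f | r. Since l | f, l | r. Since r > 0, l ≤ r. Since b < l, b < r.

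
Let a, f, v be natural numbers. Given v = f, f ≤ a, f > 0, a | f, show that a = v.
a | f and f > 0, therefore a ≤ f. Because f ≤ a, f = a. v = f, so v = a. Then a = v.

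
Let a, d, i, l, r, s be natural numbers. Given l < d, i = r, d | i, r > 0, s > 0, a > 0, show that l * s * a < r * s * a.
i = r and d | i, thus d | r. r > 0, so d ≤ r. l < d, so l < r. s > 0, so l * s < r * s. a > 0, so l * s * a < r * s * a.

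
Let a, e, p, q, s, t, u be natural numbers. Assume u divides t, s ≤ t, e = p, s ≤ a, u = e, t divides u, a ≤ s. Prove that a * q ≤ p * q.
Because u = e and e = p, u = p. s ≤ a and a ≤ s, therefore s = a. Because t divides u and u divides t, t = u. Since s ≤ t, s ≤ u. Since s = a, a ≤ u. u = p, so a ≤ p. By multiplying by a non-negative, a * q ≤ p * q.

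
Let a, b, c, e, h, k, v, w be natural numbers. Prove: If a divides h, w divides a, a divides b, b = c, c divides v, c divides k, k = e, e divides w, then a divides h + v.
Because k = e and c divides k, c divides e. e divides w, so c divides w. w divides a, so c divides a. b = c and a divides b, so a divides c. c divides a, so c = a. From c divides v, a divides v. From a divides h, a divides h + v.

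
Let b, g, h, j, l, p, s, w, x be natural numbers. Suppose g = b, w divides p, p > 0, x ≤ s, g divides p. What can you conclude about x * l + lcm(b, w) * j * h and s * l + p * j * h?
x * l + lcm(b, w) * j * h ≤ s * l + p * j * h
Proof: From x ≤ s, by multiplying by a non-negative, x * l ≤ s * l. g = b and g divides p, thus b divides p. Since w divides p, lcm(b, w) divides p. Since p > 0, lcm(b, w) ≤ p. By multiplying by a non-negative, lcm(b, w) * j ≤ p * j. By multiplying by a non-negative, lcm(b, w) * j * h ≤ p * j * h. x * l ≤ s * l, so x * l + lcm(b, w) * j * h ≤ s * l + p * j * h.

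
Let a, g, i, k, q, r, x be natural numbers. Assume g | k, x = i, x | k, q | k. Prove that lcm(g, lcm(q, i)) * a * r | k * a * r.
x = i and x | k, so i | k. q | k, so lcm(q, i) | k. g | k, so lcm(g, lcm(q, i)) | k. Then lcm(g, lcm(q, i)) * a | k * a. Then lcm(g, lcm(q, i)) * a * r | k * a * r.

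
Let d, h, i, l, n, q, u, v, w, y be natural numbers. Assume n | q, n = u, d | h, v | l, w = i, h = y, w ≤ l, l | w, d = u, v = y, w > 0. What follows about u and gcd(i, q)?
u | gcd(i, q)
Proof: h = y and d | h, thus d | y. Since d = u, u | y. l | w and w > 0, so l ≤ w. w ≤ l, so l = w. Since w = i, l = i. v | l, so v | i. v = y, so y | i. u | y, so u | i. Since n = u and n | q, u | q. Since u | i, u | gcd(i, q).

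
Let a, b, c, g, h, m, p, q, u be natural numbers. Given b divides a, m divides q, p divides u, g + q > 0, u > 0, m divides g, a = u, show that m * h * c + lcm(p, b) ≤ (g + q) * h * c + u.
From m divides g and m divides q, m divides g + q. Since g + q > 0, m ≤ g + q. By multiplying by a non-negative, m * h ≤ (g + q) * h. By multiplying by a non-negative, m * h * c ≤ (g + q) * h * c. a = u and b divides a, hence b divides u. Since p divides u, lcm(p, b) divides u. Since u > 0, lcm(p, b) ≤ u. Since m * h * c ≤ (g + q) * h * c, m * h * c + lcm(p, b) ≤ (g + q) * h * c + u.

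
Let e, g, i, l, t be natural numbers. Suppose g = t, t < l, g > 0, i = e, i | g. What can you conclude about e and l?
e < l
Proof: Because i = e and i | g, e | g. Since g > 0, e ≤ g. Because g = t, e ≤ t. Since t < l, e < l.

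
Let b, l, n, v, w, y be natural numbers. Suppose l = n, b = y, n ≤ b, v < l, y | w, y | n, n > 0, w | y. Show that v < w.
b = y and n ≤ b, therefore n ≤ y. y | n and n > 0, thus y ≤ n. Since n ≤ y, n = y. y | w and w | y, thus y = w. n = y, so n = w. l = n and v < l, thus v < n. n = w, so v < w.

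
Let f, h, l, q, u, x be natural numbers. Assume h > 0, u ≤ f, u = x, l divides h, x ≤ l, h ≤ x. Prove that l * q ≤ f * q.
Since l divides h and h > 0, l ≤ h. h ≤ x, so l ≤ x. x ≤ l, so x = l. u = x and u ≤ f, thus x ≤ f. x = l, so l ≤ f. By multiplying by a non-negative, l * q ≤ f * q.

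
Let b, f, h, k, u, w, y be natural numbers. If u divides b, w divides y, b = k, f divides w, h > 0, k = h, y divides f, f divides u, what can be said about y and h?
y ≤ h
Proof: Because f divides w and w divides y, f divides y. y divides f, so f = y. b = k and u divides b, so u divides k. Because k = h, u divides h. f divides u, so f divides h. f = y, so y divides h. Since h > 0, y ≤ h.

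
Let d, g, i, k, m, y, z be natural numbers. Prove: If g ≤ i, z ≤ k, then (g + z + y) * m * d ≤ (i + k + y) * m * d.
From g ≤ i and z ≤ k, g + z ≤ i + k. Then g + z + y ≤ i + k + y. Then (g + z + y) * m ≤ (i + k + y) * m. Then (g + z + y) * m * d ≤ (i + k + y) * m * d.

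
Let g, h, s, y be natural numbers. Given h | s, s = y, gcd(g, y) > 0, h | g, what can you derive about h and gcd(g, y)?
h ≤ gcd(g, y)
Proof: s = y and h | s, hence h | y. Since h | g, h | gcd(g, y). Since gcd(g, y) > 0, h ≤ gcd(g, y).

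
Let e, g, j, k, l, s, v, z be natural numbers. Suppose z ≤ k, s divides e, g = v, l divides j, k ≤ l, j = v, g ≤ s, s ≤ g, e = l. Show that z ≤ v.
From j = v and l divides j, l divides v. s ≤ g and g ≤ s, so s = g. Since g = v, s = v. Because e = l and s divides e, s divides l. From s = v, v divides l. l divides v, so l = v. Since z ≤ k and k ≤ l, z ≤ l. Since l = v, z ≤ v.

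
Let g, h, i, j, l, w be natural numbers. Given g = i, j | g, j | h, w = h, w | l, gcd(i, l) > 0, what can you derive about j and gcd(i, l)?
j ≤ gcd(i, l)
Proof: g = i and j | g, therefore j | i. w = h and w | l, thus h | l. Because j | h, j | l. j | i, so j | gcd(i, l). From gcd(i, l) > 0, j ≤ gcd(i, l).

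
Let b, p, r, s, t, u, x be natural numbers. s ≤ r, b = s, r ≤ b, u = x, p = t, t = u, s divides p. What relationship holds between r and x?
r divides x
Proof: b = s and r ≤ b, so r ≤ s. From s ≤ r, s = r. Since p = t and t = u, p = u. From s divides p, s divides u. u = x, so s divides x. Since s = r, r divides x.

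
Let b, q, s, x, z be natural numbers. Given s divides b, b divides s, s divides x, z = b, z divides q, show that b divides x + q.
Because s divides b and b divides s, s = b. s divides x, so b divides x. z = b and z divides q, therefore b divides q. Since b divides x, b divides x + q.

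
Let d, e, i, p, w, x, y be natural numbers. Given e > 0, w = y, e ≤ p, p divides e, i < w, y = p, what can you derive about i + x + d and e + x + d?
i + x + d < e + x + d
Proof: From w = y and y = p, w = p. p divides e and e > 0, so p ≤ e. Because e ≤ p, p = e. Since w = p, w = e. i < w, so i < e. Then i + x < e + x. Then i + x + d < e + x + d.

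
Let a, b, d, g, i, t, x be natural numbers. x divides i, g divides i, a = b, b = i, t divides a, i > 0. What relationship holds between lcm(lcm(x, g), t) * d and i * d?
lcm(lcm(x, g), t) * d ≤ i * d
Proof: x divides i and g divides i, thus lcm(x, g) divides i. a = b and b = i, thus a = i. Since t divides a, t divides i. Since lcm(x, g) divides i, lcm(lcm(x, g), t) divides i. Since i > 0, lcm(lcm(x, g), t) ≤ i. By multiplying by a non-negative, lcm(lcm(x, g), t) * d ≤ i * d.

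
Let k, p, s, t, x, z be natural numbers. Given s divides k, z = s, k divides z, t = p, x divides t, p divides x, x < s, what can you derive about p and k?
p < k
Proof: z = s and k divides z, therefore k divides s. s divides k, so s = k. Since t = p and x divides t, x divides p. Since p divides x, x = p. Because x < s, p < s. Since s = k, p < k.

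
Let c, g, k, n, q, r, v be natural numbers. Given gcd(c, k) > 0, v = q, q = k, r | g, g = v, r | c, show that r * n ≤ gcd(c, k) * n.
Since v = q and q = k, v = k. g = v, so g = k. r | g, so r | k. Since r | c, r | gcd(c, k). From gcd(c, k) > 0, r ≤ gcd(c, k). Then r * n ≤ gcd(c, k) * n.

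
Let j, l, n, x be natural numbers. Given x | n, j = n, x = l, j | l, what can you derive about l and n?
l = n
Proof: x = l and x | n, thus l | n. From j = n and j | l, n | l. l | n, so l = n.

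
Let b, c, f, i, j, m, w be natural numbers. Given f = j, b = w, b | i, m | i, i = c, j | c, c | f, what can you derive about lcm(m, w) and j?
lcm(m, w) | j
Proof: From f = j and c | f, c | j. Since j | c, c = j. Since i = c, i = j. b = w and b | i, therefore w | i. m | i, so lcm(m, w) | i. i = j, so lcm(m, w) | j.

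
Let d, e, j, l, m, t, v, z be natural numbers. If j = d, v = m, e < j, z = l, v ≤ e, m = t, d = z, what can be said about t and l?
t < l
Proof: From j = d and d = z, j = z. Since z = l, j = l. From v = m and v ≤ e, m ≤ e. Since e < j, m < j. m = t, so t < j. Since j = l, t < l.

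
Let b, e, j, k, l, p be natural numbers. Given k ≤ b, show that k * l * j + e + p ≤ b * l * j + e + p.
k ≤ b, therefore k * l ≤ b * l. Then k * l * j ≤ b * l * j. Then k * l * j + e ≤ b * l * j + e. Then k * l * j + e + p ≤ b * l * j + e + p.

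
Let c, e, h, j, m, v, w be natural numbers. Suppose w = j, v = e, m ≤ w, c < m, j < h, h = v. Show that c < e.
Because h = v and v = e, h = e. w = j and m ≤ w, so m ≤ j. j < h, so m < h. c < m, so c < h. h = e, so c < e.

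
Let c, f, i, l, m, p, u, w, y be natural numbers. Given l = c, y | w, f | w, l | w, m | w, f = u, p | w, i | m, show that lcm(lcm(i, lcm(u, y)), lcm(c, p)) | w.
Since i | m and m | w, i | w. f = u and f | w, so u | w. y | w, so lcm(u, y) | w. i | w, so lcm(i, lcm(u, y)) | w. l = c and l | w, therefore c | w. p | w, so lcm(c, p) | w. Since lcm(i, lcm(u, y)) | w, lcm(lcm(i, lcm(u, y)), lcm(c, p)) | w.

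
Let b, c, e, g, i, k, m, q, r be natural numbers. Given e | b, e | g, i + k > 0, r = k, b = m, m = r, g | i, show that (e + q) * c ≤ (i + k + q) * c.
e | g and g | i, hence e | i. From m = r and r = k, m = k. From b = m and e | b, e | m. m = k, so e | k. Since e | i, e | i + k. Since i + k > 0, e ≤ i + k. Then e + q ≤ i + k + q. Then (e + q) * c ≤ (i + k + q) * c.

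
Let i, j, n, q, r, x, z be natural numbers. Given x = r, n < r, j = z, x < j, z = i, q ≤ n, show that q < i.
q ≤ n and n < r, hence q < r. Because j = z and x < j, x < z. z = i, so x < i. From x = r, r < i. q < r, so q < i.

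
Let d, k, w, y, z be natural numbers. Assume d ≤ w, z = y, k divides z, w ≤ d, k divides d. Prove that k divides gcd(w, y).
d ≤ w and w ≤ d, hence d = w. k divides d, so k divides w. From z = y and k divides z, k divides y. k divides w, so k divides gcd(w, y).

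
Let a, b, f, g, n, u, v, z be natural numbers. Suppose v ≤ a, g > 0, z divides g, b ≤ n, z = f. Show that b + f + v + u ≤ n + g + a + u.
Because z divides g and g > 0, z ≤ g. Since z = f, f ≤ g. b ≤ n, so b + f ≤ n + g. v ≤ a, so b + f + v ≤ n + g + a. Then b + f + v + u ≤ n + g + a + u.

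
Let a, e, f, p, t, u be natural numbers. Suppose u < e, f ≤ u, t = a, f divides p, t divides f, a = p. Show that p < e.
t = a and a = p, so t = p. Since t divides f, p divides f. Since f divides p, f = p. From f ≤ u and u < e, f < e. Since f = p, p < e.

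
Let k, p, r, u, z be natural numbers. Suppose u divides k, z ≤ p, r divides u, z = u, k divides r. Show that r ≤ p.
Because u divides k and k divides r, u divides r. r divides u, so u = r. z = u and z ≤ p, therefore u ≤ p. Since u = r, r ≤ p.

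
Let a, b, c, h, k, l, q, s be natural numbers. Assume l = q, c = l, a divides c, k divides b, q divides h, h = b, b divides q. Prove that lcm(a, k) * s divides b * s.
Because c = l and l = q, c = q. h = b and q divides h, so q divides b. Because b divides q, q = b. c = q, so c = b. Since a divides c, a divides b. k divides b, so lcm(a, k) divides b. Then lcm(a, k) * s divides b * s.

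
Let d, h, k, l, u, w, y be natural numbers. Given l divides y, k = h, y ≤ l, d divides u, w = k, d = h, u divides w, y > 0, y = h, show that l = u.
l divides y and y > 0, therefore l ≤ y. y ≤ l, so l = y. Since y = h, l = h. From d = h and d divides u, h divides u. w = k and k = h, so w = h. Since u divides w, u divides h. From h divides u, h = u. l = h, so l = u.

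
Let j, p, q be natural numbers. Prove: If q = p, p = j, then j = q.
q = p and p = j, thus q = j. Then j = q.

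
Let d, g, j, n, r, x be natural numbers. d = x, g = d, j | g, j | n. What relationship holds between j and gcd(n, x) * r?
j | gcd(n, x) * r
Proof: Because g = d and d = x, g = x. j | g, so j | x. j | n, so j | gcd(n, x). Then j | gcd(n, x) * r.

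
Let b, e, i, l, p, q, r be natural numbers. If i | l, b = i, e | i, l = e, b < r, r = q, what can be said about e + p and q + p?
e + p < q + p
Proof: Since l = e and i | l, i | e. Since e | i, i = e. b = i, so b = e. r = q and b < r, therefore b < q. Because b = e, e < q. Then e + p < q + p.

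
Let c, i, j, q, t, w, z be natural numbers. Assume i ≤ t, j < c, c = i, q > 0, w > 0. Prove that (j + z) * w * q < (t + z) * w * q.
Since c = i and j < c, j < i. From i ≤ t, j < t. Then j + z < t + z. Combined with w > 0, by multiplying by a positive, (j + z) * w < (t + z) * w. From q > 0, by multiplying by a positive, (j + z) * w * q < (t + z) * w * q.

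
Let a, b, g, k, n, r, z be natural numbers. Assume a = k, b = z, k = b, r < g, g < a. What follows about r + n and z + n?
r + n < z + n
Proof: a = k and k = b, thus a = b. Since b = z, a = z. r < g and g < a, thus r < a. Since a = z, r < z. Then r + n < z + n.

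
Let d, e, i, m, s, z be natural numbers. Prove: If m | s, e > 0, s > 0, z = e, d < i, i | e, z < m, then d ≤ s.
From i | e and e > 0, i ≤ e. Since d < i, d < e. From z = e and z < m, e < m. Because d < e, d < m. m | s and s > 0, hence m ≤ s. Since d < m, d < s. Then d ≤ s.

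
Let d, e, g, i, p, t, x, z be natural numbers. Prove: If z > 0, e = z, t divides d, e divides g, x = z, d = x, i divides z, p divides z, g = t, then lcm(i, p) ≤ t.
Because e = z and e divides g, z divides g. g = t, so z divides t. d = x and x = z, therefore d = z. t divides d, so t divides z. z divides t, so z = t. i divides z and p divides z, so lcm(i, p) divides z. Since z > 0, lcm(i, p) ≤ z. Since z = t, lcm(i, p) ≤ t.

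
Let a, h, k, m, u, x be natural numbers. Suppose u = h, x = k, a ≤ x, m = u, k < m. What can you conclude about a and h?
a < h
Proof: x = k and a ≤ x, so a ≤ k. Since m = u and u = h, m = h. k < m, so k < h. Because a ≤ k, a < h.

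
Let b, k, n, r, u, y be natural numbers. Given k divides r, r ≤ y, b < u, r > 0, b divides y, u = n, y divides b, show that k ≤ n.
k divides r and r > 0, so k ≤ r. Since r ≤ y, k ≤ y. b divides y and y divides b, so b = y. b < u, so y < u. Since k ≤ y, k < u. u = n, so k < n. Then k ≤ n.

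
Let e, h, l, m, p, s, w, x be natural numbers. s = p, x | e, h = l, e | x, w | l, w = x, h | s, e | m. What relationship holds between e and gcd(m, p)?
e | gcd(m, p)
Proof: x | e and e | x, hence x = e. Since w = x, w = e. Because h = l and h | s, l | s. Since w | l, w | s. Since s = p, w | p. Since w = e, e | p. Since e | m, e | gcd(m, p).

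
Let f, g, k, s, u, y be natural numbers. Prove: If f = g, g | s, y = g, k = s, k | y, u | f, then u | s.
Because k = s and k | y, s | y. y = g, so s | g. g | s, so g = s. f = g, so f = s. Since u | f, u | s.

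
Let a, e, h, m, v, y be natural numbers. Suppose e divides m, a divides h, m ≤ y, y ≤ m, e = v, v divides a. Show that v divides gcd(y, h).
m ≤ y and y ≤ m, so m = y. e divides m, so e divides y. e = v, so v divides y. v divides a and a divides h, therefore v divides h. Because v divides y, v divides gcd(y, h).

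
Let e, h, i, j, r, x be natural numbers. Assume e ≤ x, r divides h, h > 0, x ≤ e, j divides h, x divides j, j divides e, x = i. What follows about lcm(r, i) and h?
lcm(r, i) ≤ h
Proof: e ≤ x and x ≤ e, therefore e = x. j divides e, so j divides x. Since x divides j, j = x. Since x = i, j = i. From j divides h, i divides h. r divides h, so lcm(r, i) divides h. Since h > 0, lcm(r, i) ≤ h.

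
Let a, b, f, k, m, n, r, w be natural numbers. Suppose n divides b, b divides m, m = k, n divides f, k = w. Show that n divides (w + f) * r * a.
Because m = k and k = w, m = w. Since b divides m, b divides w. From n divides b, n divides w. Since n divides f, n divides w + f. Then n divides (w + f) * r. Then n divides (w + f) * r * a.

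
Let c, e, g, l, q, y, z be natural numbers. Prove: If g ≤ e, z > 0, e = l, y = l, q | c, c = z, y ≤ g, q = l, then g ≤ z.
y = l and y ≤ g, thus l ≤ g. Because e = l and g ≤ e, g ≤ l. l ≤ g, so l = g. Because q = l and q | c, l | c. Since c = z, l | z. Since l = g, g | z. z > 0, so g ≤ z.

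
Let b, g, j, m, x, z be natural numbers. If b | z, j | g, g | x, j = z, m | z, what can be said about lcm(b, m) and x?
lcm(b, m) | x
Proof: Since b | z and m | z, lcm(b, m) | z. j = z and j | g, thus z | g. lcm(b, m) | z, so lcm(b, m) | g. Because g | x, lcm(b, m) | x.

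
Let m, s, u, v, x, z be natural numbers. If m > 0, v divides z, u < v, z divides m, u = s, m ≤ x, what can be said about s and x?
s < x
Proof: u = s and u < v, therefore s < v. Because v divides z and z divides m, v divides m. Since m > 0, v ≤ m. Since m ≤ x, v ≤ x. s < v, so s < x.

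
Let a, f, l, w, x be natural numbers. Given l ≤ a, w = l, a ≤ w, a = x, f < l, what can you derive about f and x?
f < x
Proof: w = l and a ≤ w, therefore a ≤ l. Since l ≤ a, l = a. Because a = x, l = x. f < l, so f < x.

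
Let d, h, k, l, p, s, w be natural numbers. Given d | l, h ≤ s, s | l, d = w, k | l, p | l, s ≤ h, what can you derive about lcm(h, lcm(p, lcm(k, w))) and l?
lcm(h, lcm(p, lcm(k, w))) | l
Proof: Since s ≤ h and h ≤ s, s = h. Since s | l, h | l. d = w and d | l, therefore w | l. Since k | l, lcm(k, w) | l. p | l, so lcm(p, lcm(k, w)) | l. Since h | l, lcm(h, lcm(p, lcm(k, w))) | l.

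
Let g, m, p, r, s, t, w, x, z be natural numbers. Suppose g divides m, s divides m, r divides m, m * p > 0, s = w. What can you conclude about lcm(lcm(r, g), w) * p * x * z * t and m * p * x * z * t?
lcm(lcm(r, g), w) * p * x * z * t ≤ m * p * x * z * t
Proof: r divides m and g divides m, thus lcm(r, g) divides m. s = w and s divides m, hence w divides m. Since lcm(r, g) divides m, lcm(lcm(r, g), w) divides m. Then lcm(lcm(r, g), w) * p divides m * p. Since m * p > 0, lcm(lcm(r, g), w) * p ≤ m * p. By multiplying by a non-negative, lcm(lcm(r, g), w) * p * x ≤ m * p * x. By multiplying by a non-negative, lcm(lcm(r, g), w) * p * x * z ≤ m * p * x * z. By multiplying by a non-negative, lcm(lcm(r, g), w) * p * x * z * t ≤ m * p * x * z * t.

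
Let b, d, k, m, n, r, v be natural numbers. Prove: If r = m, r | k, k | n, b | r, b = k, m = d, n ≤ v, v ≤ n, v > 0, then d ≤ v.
From n ≤ v and v ≤ n, n = v. b = k and b | r, thus k | r. Since r | k, k = r. Since r = m, k = m. k | n, so m | n. n = v, so m | v. From v > 0, m ≤ v. Since m = d, d ≤ v.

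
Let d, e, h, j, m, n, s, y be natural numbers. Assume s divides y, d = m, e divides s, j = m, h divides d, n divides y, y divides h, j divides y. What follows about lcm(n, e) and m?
lcm(n, e) divides m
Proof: y divides h and h divides d, so y divides d. d = m, so y divides m. j = m and j divides y, so m divides y. y divides m, so y = m. e divides s and s divides y, thus e divides y. Since n divides y, lcm(n, e) divides y. Since y = m, lcm(n, e) divides m.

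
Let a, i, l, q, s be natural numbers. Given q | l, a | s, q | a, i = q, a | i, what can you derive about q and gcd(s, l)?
q | gcd(s, l)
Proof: From i = q and a | i, a | q. q | a, so a = q. Since a | s, q | s. q | l, so q | gcd(s, l).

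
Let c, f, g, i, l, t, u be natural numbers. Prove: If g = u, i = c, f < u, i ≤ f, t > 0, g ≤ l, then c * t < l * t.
i ≤ f and f < u, so i < u. From i = c, c < u. g = u and g ≤ l, so u ≤ l. c < u, so c < l. Since t > 0, c * t < l * t.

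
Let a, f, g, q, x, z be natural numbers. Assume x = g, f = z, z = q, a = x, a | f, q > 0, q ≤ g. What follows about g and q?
g = q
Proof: f = z and z = q, so f = q. a = x and a | f, therefore x | f. Since f = q, x | q. q > 0, so x ≤ q. x = g, so g ≤ q. Since q ≤ g, g = q.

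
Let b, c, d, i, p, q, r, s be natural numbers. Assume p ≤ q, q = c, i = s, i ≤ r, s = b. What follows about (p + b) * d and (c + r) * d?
(p + b) * d ≤ (c + r) * d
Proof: Since q = c and p ≤ q, p ≤ c. Since i = s and s = b, i = b. i ≤ r, so b ≤ r. Since p ≤ c, p + b ≤ c + r. Then (p + b) * d ≤ (c + r) * d.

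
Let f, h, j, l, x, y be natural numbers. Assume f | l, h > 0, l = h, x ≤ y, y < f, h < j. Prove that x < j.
x ≤ y and y < f, hence x < f. Since l = h and f | l, f | h. Since h > 0, f ≤ h. Since h < j, f < j. Since x < f, x < j.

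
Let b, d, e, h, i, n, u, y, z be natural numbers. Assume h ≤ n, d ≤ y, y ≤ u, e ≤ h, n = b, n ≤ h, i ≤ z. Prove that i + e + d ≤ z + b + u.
From h ≤ n and n ≤ h, h = n. Because n = b, h = b. Because e ≤ h, e ≤ b. d ≤ y and y ≤ u, therefore d ≤ u. Since e ≤ b, e + d ≤ b + u. Since i ≤ z, i + e + d ≤ z + b + u.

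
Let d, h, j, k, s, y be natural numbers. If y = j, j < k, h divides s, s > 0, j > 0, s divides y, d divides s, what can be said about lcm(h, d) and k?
lcm(h, d) < k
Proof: h divides s and d divides s, hence lcm(h, d) divides s. Since s > 0, lcm(h, d) ≤ s. y = j and s divides y, so s divides j. Since j > 0, s ≤ j. From j < k, s < k. From lcm(h, d) ≤ s, lcm(h, d) < k.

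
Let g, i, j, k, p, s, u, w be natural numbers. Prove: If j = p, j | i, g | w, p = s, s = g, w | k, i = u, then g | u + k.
p = s and s = g, hence p = g. Since i = u and j | i, j | u. j = p, so p | u. Since p = g, g | u. Because g | w and w | k, g | k. Since g | u, g | u + k.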